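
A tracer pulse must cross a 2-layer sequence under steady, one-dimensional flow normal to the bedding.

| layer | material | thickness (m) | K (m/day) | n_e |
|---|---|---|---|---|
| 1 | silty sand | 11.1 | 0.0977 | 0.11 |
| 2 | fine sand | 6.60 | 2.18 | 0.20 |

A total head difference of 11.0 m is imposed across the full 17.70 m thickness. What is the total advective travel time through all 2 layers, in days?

26.9

With flow normal to the layers, continuity requires the same specific discharge q through every layer.
Σ(b_i/K_i) = 11.1/0.0977 + 6.60/2.18 = 116.6 d.
q = Δh / Σ(b_i/K_i) = 11.0 / 116.6 = 0.09431 m/day.
In each layer the seepage velocity is v_i = q/n_i, so the layer transit time is t_i = b_i·n_i / q:
  layer 1 (silty sand): t_1 = 11.1 × 0.11 / 0.09431 = 12.95 d
  layer 2 (fine sand): t_2 = 6.60 × 0.20 / 0.09431 = 14.00 d
Total t = Σ t_i = 26.94 days.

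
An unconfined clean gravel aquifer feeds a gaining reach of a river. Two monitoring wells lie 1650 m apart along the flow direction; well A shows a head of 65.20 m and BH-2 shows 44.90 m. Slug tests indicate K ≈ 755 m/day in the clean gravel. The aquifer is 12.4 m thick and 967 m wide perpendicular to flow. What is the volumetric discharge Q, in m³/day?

Cross-sectional area A = 967 × 12.4 = 11991 m².
Hydraulic gradient i = (65.20 − 44.90) / 1650 = 20.3 / 1650 = 0.01230.
Darcy's law: Q = K · A · i = 755.0 × 11991 × 0.01230 = 1.114e+05 m³/day.

111000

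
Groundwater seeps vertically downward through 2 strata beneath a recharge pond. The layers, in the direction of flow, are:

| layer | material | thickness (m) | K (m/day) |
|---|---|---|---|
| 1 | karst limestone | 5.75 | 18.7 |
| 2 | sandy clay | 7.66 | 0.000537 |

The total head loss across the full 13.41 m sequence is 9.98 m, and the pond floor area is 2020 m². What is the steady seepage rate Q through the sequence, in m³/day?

1.41

Flow is perpendicular to layering, so the layers act in series and the equivalent K is the thickness-weighted harmonic mean.
Total thickness L = 5.75 + 7.66 = 13.41 m.
Σ(b_i/K_i) = 5.75/18.7 + 7.66/0.000537 = 14265 d.
K_eq = L / Σ(b_i/K_i) = 13.41 / 14265 = 0.0009401 m/day.
Q = K_eq · A · (Δh/L) = 0.0009401 × 2020 × (9.98/13.41) = 1.413 m³/day.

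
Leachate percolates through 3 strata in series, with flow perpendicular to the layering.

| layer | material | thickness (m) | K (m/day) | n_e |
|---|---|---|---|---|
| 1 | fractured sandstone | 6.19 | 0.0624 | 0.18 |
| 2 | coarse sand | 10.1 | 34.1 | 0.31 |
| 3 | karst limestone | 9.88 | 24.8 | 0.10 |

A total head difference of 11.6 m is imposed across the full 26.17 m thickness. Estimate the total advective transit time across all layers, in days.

45.1

With flow normal to the layers, continuity requires the same specific discharge q through every layer.
Σ(b_i/K_i) = 6.19/0.0624 + 10.1/34.1 + 9.88/24.8 = 99.89 d.
q = Δh / Σ(b_i/K_i) = 11.6 / 99.89 = 0.1161 m/day.
In each layer the seepage velocity is v_i = q/n_i, so the layer transit time is t_i = b_i·n_i / q:
  layer 1 (fractured sandstone): t_1 = 6.19 × 0.18 / 0.1161 = 9.595 d
  layer 2 (coarse sand): t_2 = 10.1 × 0.31 / 0.1161 = 26.96 d
  layer 3 (karst limestone): t_3 = 9.88 × 0.10 / 0.1161 = 8.508 d
Total t = Σ t_i = 45.07 days.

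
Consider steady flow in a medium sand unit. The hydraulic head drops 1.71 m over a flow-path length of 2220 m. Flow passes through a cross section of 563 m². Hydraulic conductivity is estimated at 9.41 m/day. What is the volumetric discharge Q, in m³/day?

4.08

Hydraulic gradient i = Δh / L = 1.71 / 2220 = 0.0007703.
Darcy's law: Q = K · A · i = 9.410 × 563.0 × 0.0007703 = 4.081 m³/day.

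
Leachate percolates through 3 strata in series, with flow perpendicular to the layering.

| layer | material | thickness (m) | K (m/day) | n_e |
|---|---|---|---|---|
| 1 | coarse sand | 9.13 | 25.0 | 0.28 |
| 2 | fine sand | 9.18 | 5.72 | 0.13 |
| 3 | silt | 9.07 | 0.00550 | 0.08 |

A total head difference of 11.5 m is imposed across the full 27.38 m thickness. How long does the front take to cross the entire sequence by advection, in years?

1.76

With flow normal to the layers, continuity requires the same specific discharge q through every layer.
Σ(b_i/K_i) = 9.13/25.0 + 9.18/5.72 + 9.07/0.00550 = 1651 d.
q = Δh / Σ(b_i/K_i) = 11.5 / 1651 = 0.006965 m/day.
In each layer the seepage velocity is v_i = q/n_i, so the layer transit time is t_i = b_i·n_i / q:
  layer 1 (coarse sand): t_1 = 9.13 × 0.28 / 0.006965 = 367.0 d
  layer 2 (fine sand): t_2 = 9.18 × 0.13 / 0.006965 = 171.3 d
  layer 3 (silt): t_3 = 9.07 × 0.08 / 0.006965 = 104.2 d
Total t = Σ t_i = 642.5 days = 1.759 years.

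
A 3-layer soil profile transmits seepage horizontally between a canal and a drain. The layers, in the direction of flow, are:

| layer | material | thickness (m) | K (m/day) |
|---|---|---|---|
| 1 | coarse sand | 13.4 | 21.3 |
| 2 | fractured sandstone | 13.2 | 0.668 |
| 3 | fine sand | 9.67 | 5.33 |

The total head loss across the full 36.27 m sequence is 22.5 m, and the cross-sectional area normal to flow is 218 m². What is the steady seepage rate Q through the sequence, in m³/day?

221

Flow is perpendicular to layering, so the layers act in series and the equivalent K is the thickness-weighted harmonic mean.
Total thickness L = 13.4 + 13.2 + 9.67 = 36.27 m.
Σ(b_i/K_i) = 13.4/21.3 + 13.2/0.668 + 9.67/5.33 = 22.20 d.
K_eq = L / Σ(b_i/K_i) = 36.27 / 22.20 = 1.634 m/day.
Q = K_eq · A · (Δh/L) = 1.634 × 218 × (22.5/36.27) = 220.9 m³/day.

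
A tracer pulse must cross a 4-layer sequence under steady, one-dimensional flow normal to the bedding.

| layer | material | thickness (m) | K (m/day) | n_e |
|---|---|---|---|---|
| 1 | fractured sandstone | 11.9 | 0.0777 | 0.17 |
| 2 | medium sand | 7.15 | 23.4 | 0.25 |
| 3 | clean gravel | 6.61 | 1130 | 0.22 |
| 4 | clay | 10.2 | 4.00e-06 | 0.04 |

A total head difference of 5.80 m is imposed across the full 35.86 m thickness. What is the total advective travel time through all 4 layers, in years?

6830

With flow normal to the layers, continuity requires the same specific discharge q through every layer.
Σ(b_i/K_i) = 11.9/0.0777 + 7.15/23.4 + 6.61/1130 + 10.2/4.00e-06 = 2.550e+06 d.
q = Δh / Σ(b_i/K_i) = 5.80 / 2.550e+06 = 2.274e-06 m/day.
In each layer the seepage velocity is v_i = q/n_i, so the layer transit time is t_i = b_i·n_i / q:
  layer 1 (fractured sandstone): t_1 = 11.9 × 0.17 / 2.274e-06 = 8.895e+05 d
  layer 2 (medium sand): t_2 = 7.15 × 0.25 / 2.274e-06 = 7.859e+05 d
  layer 3 (clean gravel): t_3 = 6.61 × 0.22 / 2.274e-06 = 6.394e+05 d
  layer 4 (clay): t_4 = 10.2 × 0.04 / 2.274e-06 = 1.794e+05 d
Total t = Σ t_i = 2.494e+06 days = 6829 years.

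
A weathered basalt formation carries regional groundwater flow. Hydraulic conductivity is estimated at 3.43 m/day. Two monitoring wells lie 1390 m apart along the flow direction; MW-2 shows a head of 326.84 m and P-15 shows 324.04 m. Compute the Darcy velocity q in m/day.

0.00691

Hydraulic gradient i = (326.84 − 324.04) / 1390 = 2.8 / 1390 = 0.002014.
Specific discharge q = K · i = 3.430 × 0.002014 = 0.006909 m/day.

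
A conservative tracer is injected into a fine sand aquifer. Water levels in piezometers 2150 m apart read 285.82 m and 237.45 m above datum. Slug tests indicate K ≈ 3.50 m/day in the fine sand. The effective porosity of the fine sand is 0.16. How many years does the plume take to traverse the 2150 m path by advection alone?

12.0

Hydraulic gradient i = (285.82 − 237.45) / 2150 = 48.37 / 2150 = 0.02250.
Darcy flux q = K · i = 3.500 × 0.02250 = 0.07874 m/day.
Seepage velocity v = q / n_e = 0.07874 / 0.16 = 0.4921 m/day.
Travel time t = L / v = 2150 / 0.4921 = 4369 days = 11.96 years.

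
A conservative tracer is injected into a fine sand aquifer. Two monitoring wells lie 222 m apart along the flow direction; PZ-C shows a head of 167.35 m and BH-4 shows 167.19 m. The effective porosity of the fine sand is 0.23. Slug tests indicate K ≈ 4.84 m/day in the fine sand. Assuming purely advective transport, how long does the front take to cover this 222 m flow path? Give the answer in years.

40.1

Hydraulic gradient i = (167.35 − 167.19) / 222 = 0.16 / 222 = 0.0007207.
Darcy flux q = K · i = 4.840 × 0.0007207 = 0.003488 m/day.
Seepage velocity v = q / n_e = 0.003488 / 0.23 = 0.01517 m/day.
Travel time t = L / v = 222 / 0.01517 = 14638 days = 40.08 years.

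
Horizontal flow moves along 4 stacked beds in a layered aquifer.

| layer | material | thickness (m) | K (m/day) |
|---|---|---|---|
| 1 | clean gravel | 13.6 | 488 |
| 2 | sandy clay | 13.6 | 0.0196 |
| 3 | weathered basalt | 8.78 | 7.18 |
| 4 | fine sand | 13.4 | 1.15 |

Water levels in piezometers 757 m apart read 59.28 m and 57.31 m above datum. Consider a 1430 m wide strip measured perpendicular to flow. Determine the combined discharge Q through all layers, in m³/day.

Flow is parallel to layering, so each bed carries its own Darcy discharge and the transmissivities add.
Σ(K_i·b_i) = 488×13.6 + 0.0196×13.6 + 7.18×8.78 + 1.15×13.4 = 6716 m²/day.
Hydraulic gradient i = (59.28 − 57.31) / 757 = 1.97 / 757 = 0.002602.
Q = Σ(K_i·b_i) · W · i = 6716 × 1430 × 0.002602 = 24991 m³/day.

25000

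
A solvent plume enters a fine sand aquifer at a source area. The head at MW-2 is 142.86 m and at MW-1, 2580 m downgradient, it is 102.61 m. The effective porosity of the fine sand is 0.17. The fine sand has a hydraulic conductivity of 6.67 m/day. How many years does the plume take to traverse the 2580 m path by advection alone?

Hydraulic gradient i = (142.86 − 102.61) / 2580 = 40.25 / 2580 = 0.01560.
Darcy flux q = K · i = 6.670 × 0.01560 = 0.1041 m/day.
Seepage velocity v = q / n_e = 0.1041 / 0.17 = 0.6121 m/day.
Travel time t = L / v = 2580 / 0.6121 = 4215 days = 11.54 years.

11.5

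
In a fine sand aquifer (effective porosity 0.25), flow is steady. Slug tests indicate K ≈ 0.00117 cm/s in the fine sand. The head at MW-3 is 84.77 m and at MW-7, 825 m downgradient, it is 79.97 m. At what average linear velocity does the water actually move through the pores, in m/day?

0.0235

Convert K: 0.00117 cm/s × 864 = 1.011 m/day.
Hydraulic gradient i = (84.77 − 79.97) / 825 = 4.8 / 825 = 0.005818.
Darcy flux q = K · i = 1.011 × 0.005818 = 0.005881 m/day.
Seepage velocity v = q / n_e = 0.005881 / 0.25 = 0.02353 m/day.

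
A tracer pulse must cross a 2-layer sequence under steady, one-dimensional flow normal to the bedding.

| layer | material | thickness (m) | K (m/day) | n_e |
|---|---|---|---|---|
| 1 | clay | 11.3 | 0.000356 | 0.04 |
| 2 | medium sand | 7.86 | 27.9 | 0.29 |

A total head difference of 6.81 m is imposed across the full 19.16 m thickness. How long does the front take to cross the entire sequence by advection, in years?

34.9

With flow normal to the layers, continuity requires the same specific discharge q through every layer.
Σ(b_i/K_i) = 11.3/0.000356 + 7.86/27.9 = 31742 d.
q = Δh / Σ(b_i/K_i) = 6.81 / 31742 = 0.0002145 m/day.
In each layer the seepage velocity is v_i = q/n_i, so the layer transit time is t_i = b_i·n_i / q:
  layer 1 (clay): t_1 = 11.3 × 0.04 / 0.0002145 = 2107 d
  layer 2 (medium sand): t_2 = 7.86 × 0.29 / 0.0002145 = 10624 d
Total t = Σ t_i = 12731 days = 34.86 years.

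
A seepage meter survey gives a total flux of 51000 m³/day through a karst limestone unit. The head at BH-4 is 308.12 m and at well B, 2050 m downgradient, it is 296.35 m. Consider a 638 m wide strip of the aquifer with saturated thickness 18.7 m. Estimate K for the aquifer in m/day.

745

Cross-sectional area A = 638 × 18.7 = 11931 m².
Hydraulic gradient i = (308.12 − 296.35) / 2050 = 11.77 / 2050 = 0.005741.
From Q = K·A·i, K = Q / (A·i) = 51000 / (11931 × 0.005741) = 744.5 m/day.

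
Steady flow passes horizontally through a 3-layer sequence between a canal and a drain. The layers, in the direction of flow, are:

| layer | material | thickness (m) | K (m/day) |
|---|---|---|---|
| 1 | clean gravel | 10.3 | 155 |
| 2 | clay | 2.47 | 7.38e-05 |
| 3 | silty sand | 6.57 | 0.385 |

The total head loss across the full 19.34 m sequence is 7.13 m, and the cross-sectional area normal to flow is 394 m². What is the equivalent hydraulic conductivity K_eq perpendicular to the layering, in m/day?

0.000578

Flow is perpendicular to layering, so the layers act in series and the equivalent K is the thickness-weighted harmonic mean.
Total thickness L = 10.3 + 2.47 + 6.57 = 19.34 m.
Σ(b_i/K_i) = 10.3/155 + 2.47/7.38e-05 + 6.57/0.385 = 33486 d.
K_eq = L / Σ(b_i/K_i) = 19.34 / 33486 = 0.0005776 m/day.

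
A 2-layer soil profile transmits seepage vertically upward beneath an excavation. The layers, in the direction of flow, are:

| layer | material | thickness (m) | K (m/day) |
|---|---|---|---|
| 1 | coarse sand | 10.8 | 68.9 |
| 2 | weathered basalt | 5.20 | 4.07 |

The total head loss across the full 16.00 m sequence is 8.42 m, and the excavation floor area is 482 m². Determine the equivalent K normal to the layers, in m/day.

Flow is perpendicular to layering, so the layers act in series and the equivalent K is the thickness-weighted harmonic mean.
Total thickness L = 10.8 + 5.20 = 16.00 m.
Σ(b_i/K_i) = 10.8/68.9 + 5.20/4.07 = 1.434 d.
K_eq = L / Σ(b_i/K_i) = 16.00 / 1.434 = 11.15 m/day.

11.2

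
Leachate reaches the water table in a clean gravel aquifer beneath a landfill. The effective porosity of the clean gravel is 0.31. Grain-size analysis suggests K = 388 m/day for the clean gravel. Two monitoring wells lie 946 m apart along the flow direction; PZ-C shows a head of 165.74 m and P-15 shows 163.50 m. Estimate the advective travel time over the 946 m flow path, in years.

Hydraulic gradient i = (165.74 − 163.50) / 946 = 2.24 / 946 = 0.002368.
Darcy flux q = K · i = 388.0 × 0.002368 = 0.9187 m/day.
Seepage velocity v = q / n_e = 0.9187 / 0.31 = 2.964 m/day.
Travel time t = L / v = 946 / 2.964 = 319.2 days = 0.8739 years.

0.874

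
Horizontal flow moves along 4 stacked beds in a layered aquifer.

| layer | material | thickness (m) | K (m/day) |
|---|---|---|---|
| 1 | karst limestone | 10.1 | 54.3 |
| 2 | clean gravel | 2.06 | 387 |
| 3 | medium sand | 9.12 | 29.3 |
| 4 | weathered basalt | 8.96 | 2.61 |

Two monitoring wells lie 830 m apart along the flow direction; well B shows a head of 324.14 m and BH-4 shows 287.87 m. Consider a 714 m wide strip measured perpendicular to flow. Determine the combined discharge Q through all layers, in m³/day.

Flow is parallel to layering, so each bed carries its own Darcy discharge and the transmissivities add.
Σ(K_i·b_i) = 54.3×10.1 + 387×2.06 + 29.3×9.12 + 2.61×8.96 = 1636 m²/day.
Hydraulic gradient i = (324.14 − 287.87) / 830 = 36.27 / 830 = 0.04370.
Q = Σ(K_i·b_i) · W · i = 1636 × 714 × 0.04370 = 51053 m³/day.

51100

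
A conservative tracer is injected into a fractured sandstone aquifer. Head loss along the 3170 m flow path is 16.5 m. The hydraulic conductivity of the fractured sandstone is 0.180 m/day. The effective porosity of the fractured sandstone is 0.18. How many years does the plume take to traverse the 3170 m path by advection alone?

Hydraulic gradient i = Δh / L = 16.5 / 3170 = 0.005205.
Darcy flux q = K · i = 0.1800 × 0.005205 = 0.0009369 m/day.
Seepage velocity v = q / n_e = 0.0009369 / 0.18 = 0.005205 m/day.
Travel time t = L / v = 3170 / 0.005205 = 6.090e+05 days = 1667 years.

1670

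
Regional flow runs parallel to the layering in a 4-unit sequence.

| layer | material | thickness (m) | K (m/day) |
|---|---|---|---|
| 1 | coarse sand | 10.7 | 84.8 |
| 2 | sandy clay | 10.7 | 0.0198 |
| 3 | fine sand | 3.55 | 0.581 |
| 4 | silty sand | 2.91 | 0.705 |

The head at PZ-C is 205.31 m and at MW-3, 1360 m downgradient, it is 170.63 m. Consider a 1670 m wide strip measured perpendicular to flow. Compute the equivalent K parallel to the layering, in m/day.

32.7

Flow is parallel to layering, so each bed carries its own Darcy discharge and the transmissivities add.
Σ(K_i·b_i) = 84.8×10.7 + 0.0198×10.7 + 0.581×3.55 + 0.705×2.91 = 911.7 m²/day.
Total thickness b = 27.86 m, so K_eq = Σ(K_i·b_i)/b = 32.72 m/day.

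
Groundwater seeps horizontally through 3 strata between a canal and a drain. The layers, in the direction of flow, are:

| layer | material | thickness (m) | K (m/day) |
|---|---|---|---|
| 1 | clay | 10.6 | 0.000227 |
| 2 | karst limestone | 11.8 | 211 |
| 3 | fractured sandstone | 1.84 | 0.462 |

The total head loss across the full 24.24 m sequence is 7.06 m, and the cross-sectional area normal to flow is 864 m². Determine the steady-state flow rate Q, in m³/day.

0.131

Flow is perpendicular to layering, so the layers act in series and the equivalent K is the thickness-weighted harmonic mean.
Total thickness L = 10.6 + 11.8 + 1.84 = 24.24 m.
Σ(b_i/K_i) = 10.6/0.000227 + 11.8/211 + 1.84/0.462 = 46700 d.
K_eq = L / Σ(b_i/K_i) = 24.24 / 46700 = 0.0005191 m/day.
Q = K_eq · A · (Δh/L) = 0.0005191 × 864 × (7.06/24.24) = 0.1306 m³/day.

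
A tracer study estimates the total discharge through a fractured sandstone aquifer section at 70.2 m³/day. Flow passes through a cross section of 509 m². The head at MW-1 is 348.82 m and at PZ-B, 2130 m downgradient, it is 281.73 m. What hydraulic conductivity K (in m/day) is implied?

Hydraulic gradient i = (348.82 − 281.73) / 2130 = 67.09 / 2130 = 0.03150.
From Q = K·A·i, K = Q / (A·i) = 70.2 / (509.0 × 0.03150) = 4.379 m/day.

4.38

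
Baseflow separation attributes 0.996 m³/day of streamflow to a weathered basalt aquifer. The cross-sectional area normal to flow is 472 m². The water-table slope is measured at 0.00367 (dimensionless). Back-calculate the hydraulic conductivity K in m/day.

Hydraulic gradient i = 0.00367.
From Q = K·A·i, K = Q / (A·i) = 0.996 / (472.0 × 0.003670) = 0.5750 m/day.

0.575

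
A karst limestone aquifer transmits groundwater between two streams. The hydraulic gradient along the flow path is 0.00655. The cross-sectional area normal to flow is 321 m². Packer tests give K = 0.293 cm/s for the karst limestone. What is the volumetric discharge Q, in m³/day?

532

Convert K: 0.293 cm/s × 864 = 253.2 m/day.
Hydraulic gradient i = 0.00655.
Darcy's law: Q = K · A · i = 253.2 × 321.0 × 0.006550 = 532.3 m³/day.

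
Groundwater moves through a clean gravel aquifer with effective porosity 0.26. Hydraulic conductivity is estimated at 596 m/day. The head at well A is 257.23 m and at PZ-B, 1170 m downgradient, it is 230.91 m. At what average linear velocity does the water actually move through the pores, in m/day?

Hydraulic gradient i = (257.23 − 230.91) / 1170 = 26.32 / 1170 = 0.02250.
Darcy flux q = K · i = 596.0 × 0.02250 = 13.41 m/day.
Seepage velocity v = q / n_e = 13.41 / 0.26 = 51.57 m/day.

51.6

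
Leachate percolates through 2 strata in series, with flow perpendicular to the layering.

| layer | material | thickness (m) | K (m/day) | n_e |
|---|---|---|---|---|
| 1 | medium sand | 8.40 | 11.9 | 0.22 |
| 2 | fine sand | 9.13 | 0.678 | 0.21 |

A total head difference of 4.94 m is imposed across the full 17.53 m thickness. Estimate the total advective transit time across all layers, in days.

10.8

With flow normal to the layers, continuity requires the same specific discharge q through every layer.
Σ(b_i/K_i) = 8.40/11.9 + 9.13/0.678 = 14.17 d.
q = Δh / Σ(b_i/K_i) = 4.94 / 14.17 = 0.3486 m/day.
In each layer the seepage velocity is v_i = q/n_i, so the layer transit time is t_i = b_i·n_i / q:
  layer 1 (medium sand): t_1 = 8.40 × 0.22 / 0.3486 = 5.302 d
  layer 2 (fine sand): t_2 = 9.13 × 0.21 / 0.3486 = 5.500 d
Total t = Σ t_i = 10.80 days.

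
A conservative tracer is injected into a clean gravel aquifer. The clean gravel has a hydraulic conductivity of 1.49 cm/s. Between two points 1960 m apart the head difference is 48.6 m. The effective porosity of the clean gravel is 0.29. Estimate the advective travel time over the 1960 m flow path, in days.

17.8

Convert K: 1.49 cm/s × 864 = 1287 m/day.
Hydraulic gradient i = Δh / L = 48.6 / 1960 = 0.02480.
Darcy flux q = K · i = 1287 × 0.02480 = 31.92 m/day.
Seepage velocity v = q / n_e = 31.92 / 0.29 = 110.1 m/day.
Travel time t = L / v = 1960 / 110.1 = 17.81 days.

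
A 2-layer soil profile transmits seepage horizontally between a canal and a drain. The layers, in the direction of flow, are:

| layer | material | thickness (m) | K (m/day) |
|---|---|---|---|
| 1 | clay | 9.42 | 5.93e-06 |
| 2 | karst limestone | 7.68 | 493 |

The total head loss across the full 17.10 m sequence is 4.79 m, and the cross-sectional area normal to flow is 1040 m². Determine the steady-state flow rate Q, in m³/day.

0.00314

Flow is perpendicular to layering, so the layers act in series and the equivalent K is the thickness-weighted harmonic mean.
Total thickness L = 9.42 + 7.68 = 17.10 m.
Σ(b_i/K_i) = 9.42/5.93e-06 + 7.68/493 = 1.589e+06 d.
K_eq = L / Σ(b_i/K_i) = 17.10 / 1.589e+06 = 1.076e-05 m/day.
Q = K_eq · A · (Δh/L) = 1.076e-05 × 1040 × (4.79/17.10) = 0.003136 m³/day.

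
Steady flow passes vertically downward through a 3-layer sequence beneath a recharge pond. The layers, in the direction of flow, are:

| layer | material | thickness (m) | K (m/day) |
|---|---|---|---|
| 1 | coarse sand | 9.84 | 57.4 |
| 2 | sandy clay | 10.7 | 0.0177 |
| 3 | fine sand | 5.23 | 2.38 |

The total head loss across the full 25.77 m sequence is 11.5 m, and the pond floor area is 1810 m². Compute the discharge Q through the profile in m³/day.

Flow is perpendicular to layering, so the layers act in series and the equivalent K is the thickness-weighted harmonic mean.
Total thickness L = 9.84 + 10.7 + 5.23 = 25.77 m.
Σ(b_i/K_i) = 9.84/57.4 + 10.7/0.0177 + 5.23/2.38 = 606.9 d.
K_eq = L / Σ(b_i/K_i) = 25.77 / 606.9 = 0.04246 m/day.
Q = K_eq · A · (Δh/L) = 0.04246 × 1810 × (11.5/25.77) = 34.30 m³/day.

34.3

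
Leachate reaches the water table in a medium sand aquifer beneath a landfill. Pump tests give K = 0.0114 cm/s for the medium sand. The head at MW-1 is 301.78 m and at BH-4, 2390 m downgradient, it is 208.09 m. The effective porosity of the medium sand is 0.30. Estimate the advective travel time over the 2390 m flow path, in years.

Convert K: 0.0114 cm/s × 864 = 9.850 m/day.
Hydraulic gradient i = (301.78 − 208.09) / 2390 = 93.69 / 2390 = 0.03920.
Darcy flux q = K · i = 9.850 × 0.03920 = 0.3861 m/day.
Seepage velocity v = q / n_e = 0.3861 / 0.30 = 1.287 m/day.
Travel time t = L / v = 2390 / 1.287 = 1857 days = 5.084 years.

5.08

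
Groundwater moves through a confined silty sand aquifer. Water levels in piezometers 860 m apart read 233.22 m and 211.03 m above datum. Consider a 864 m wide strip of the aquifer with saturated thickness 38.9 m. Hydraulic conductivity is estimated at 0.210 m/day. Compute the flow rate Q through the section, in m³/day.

Cross-sectional area A = 864 × 38.9 = 33610 m².
Hydraulic gradient i = (233.22 − 211.03) / 860 = 22.19 / 860 = 0.02580.
Darcy's law: Q = K · A · i = 0.2100 × 33610 × 0.02580 = 182.1 m³/day.

182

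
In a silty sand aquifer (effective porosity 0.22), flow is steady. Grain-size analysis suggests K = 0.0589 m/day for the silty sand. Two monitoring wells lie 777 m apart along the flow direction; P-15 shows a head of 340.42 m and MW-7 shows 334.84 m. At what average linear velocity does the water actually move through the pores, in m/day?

Hydraulic gradient i = (340.42 − 334.84) / 777 = 5.58 / 777 = 0.007181.
Darcy flux q = K · i = 0.05890 × 0.007181 = 0.0004230 m/day.
Seepage velocity v = q / n_e = 0.0004230 / 0.22 = 0.001923 m/day.

0.00192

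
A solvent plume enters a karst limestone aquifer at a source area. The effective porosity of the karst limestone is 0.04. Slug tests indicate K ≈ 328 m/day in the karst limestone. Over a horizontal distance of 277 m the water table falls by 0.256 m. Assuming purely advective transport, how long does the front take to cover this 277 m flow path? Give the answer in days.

Hydraulic gradient i = Δh / L = 0.256 / 277 = 0.0009242.
Darcy flux q = K · i = 328.0 × 0.0009242 = 0.3031 m/day.
Seepage velocity v = q / n_e = 0.3031 / 0.04 = 7.578 m/day.
Travel time t = L / v = 277 / 7.578 = 36.55 days.

36.6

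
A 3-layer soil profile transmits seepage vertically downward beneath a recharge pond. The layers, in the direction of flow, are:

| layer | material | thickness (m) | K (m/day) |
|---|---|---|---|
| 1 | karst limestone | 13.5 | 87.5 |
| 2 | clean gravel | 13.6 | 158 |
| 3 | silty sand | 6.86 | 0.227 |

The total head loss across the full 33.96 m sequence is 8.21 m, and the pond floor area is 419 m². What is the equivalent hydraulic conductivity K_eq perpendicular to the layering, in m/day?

Flow is perpendicular to layering, so the layers act in series and the equivalent K is the thickness-weighted harmonic mean.
Total thickness L = 13.5 + 13.6 + 6.86 = 33.96 m.
Σ(b_i/K_i) = 13.5/87.5 + 13.6/158 + 6.86/0.227 = 30.46 d.
K_eq = L / Σ(b_i/K_i) = 33.96 / 30.46 = 1.115 m/day.

1.11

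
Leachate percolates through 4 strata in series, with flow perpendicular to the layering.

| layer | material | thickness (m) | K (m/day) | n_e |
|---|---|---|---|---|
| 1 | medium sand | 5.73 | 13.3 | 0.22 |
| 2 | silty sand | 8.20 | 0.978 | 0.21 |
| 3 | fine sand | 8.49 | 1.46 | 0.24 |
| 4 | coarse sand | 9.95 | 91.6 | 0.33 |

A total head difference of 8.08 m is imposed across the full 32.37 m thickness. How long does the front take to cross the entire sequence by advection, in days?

With flow normal to the layers, continuity requires the same specific discharge q through every layer.
Σ(b_i/K_i) = 5.73/13.3 + 8.20/0.978 + 8.49/1.46 + 9.95/91.6 = 14.74 d.
q = Δh / Σ(b_i/K_i) = 8.08 / 14.74 = 0.5482 m/day.
In each layer the seepage velocity is v_i = q/n_i, so the layer transit time is t_i = b_i·n_i / q:
  layer 1 (medium sand): t_1 = 5.73 × 0.22 / 0.5482 = 2.299 d
  layer 2 (silty sand): t_2 = 8.20 × 0.21 / 0.5482 = 3.141 d
  layer 3 (fine sand): t_3 = 8.49 × 0.24 / 0.5482 = 3.717 d
  layer 4 (coarse sand): t_4 = 9.95 × 0.33 / 0.5482 = 5.990 d
Total t = Σ t_i = 15.15 days.

15.1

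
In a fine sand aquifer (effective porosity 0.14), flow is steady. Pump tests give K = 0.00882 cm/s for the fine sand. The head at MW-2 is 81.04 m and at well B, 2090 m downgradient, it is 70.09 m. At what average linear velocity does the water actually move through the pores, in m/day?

Convert K: 0.00882 cm/s × 864 = 7.620 m/day.
Hydraulic gradient i = (81.04 − 70.09) / 2090 = 10.95 / 2090 = 0.005239.
Darcy flux q = K · i = 7.620 × 0.005239 = 0.03993 m/day.
Seepage velocity v = q / n_e = 0.03993 / 0.14 = 0.2852 m/day.

0.285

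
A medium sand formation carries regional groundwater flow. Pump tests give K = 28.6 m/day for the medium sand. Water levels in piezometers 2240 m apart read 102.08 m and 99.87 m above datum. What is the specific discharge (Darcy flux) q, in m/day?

0.0282

Hydraulic gradient i = (102.08 − 99.87) / 2240 = 2.21 / 2240 = 0.0009866.
Specific discharge q = K · i = 28.60 × 0.0009866 = 0.02822 m/day.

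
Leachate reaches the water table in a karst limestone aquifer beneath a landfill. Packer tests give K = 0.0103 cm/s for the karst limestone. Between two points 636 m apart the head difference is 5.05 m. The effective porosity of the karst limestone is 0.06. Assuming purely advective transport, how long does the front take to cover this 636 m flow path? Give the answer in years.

Convert K: 0.0103 cm/s × 864 = 8.899 m/day.
Hydraulic gradient i = Δh / L = 5.05 / 636 = 0.007940.
Darcy flux q = K · i = 8.899 × 0.007940 = 0.07066 m/day.
Seepage velocity v = q / n_e = 0.07066 / 0.06 = 1.178 m/day.
Travel time t = L / v = 636 / 1.178 = 540.0 days = 1.479 years.

1.48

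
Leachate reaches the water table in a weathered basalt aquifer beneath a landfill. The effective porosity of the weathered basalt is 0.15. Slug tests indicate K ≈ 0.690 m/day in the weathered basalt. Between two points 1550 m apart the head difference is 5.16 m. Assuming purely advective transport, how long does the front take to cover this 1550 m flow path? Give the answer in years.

Hydraulic gradient i = Δh / L = 5.16 / 1550 = 0.003329.
Darcy flux q = K · i = 0.6900 × 0.003329 = 0.002297 m/day.
Seepage velocity v = q / n_e = 0.002297 / 0.15 = 0.01531 m/day.
Travel time t = L / v = 1550 / 0.01531 = 1.012e+05 days = 277.1 years.

277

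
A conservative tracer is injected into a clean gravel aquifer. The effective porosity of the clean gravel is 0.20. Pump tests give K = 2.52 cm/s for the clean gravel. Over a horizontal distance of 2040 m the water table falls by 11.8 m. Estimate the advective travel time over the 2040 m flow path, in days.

Convert K: 2.52 cm/s × 864 = 2177 m/day.
Hydraulic gradient i = Δh / L = 11.8 / 2040 = 0.005784.
Darcy flux q = K · i = 2177 × 0.005784 = 12.59 m/day.
Seepage velocity v = q / n_e = 12.59 / 0.20 = 62.97 m/day.
Travel time t = L / v = 2040 / 62.97 = 32.40 days.

32.4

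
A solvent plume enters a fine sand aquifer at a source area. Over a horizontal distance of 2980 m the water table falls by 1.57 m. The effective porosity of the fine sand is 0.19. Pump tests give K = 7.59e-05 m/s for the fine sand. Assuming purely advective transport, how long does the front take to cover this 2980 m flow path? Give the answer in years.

449

Convert K: 7.59e-05 m/s × 86400 = 6.558 m/day.
Hydraulic gradient i = Δh / L = 1.57 / 2980 = 0.0005268.
Darcy flux q = K · i = 6.558 × 0.0005268 = 0.003455 m/day.
Seepage velocity v = q / n_e = 0.003455 / 0.19 = 0.01818 m/day.
Travel time t = L / v = 2980 / 0.01818 = 1.639e+05 days = 448.7 years.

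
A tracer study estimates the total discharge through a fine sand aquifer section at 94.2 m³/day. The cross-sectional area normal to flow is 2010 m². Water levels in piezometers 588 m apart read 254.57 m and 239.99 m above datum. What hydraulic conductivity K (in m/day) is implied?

1.89

Hydraulic gradient i = (254.57 − 239.99) / 588 = 14.58 / 588 = 0.02480.
From Q = K·A·i, K = Q / (A·i) = 94.2 / (2010 × 0.02480) = 1.890 m/day.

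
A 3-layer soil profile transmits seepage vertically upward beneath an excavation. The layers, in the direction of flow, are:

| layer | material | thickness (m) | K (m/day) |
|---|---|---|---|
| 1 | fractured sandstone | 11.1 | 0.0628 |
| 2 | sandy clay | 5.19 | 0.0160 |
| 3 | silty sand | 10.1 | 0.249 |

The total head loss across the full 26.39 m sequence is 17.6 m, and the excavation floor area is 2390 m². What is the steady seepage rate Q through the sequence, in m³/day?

77.7

Flow is perpendicular to layering, so the layers act in series and the equivalent K is the thickness-weighted harmonic mean.
Total thickness L = 11.1 + 5.19 + 10.1 = 26.39 m.
Σ(b_i/K_i) = 11.1/0.0628 + 5.19/0.0160 + 10.1/0.249 = 541.7 d.
K_eq = L / Σ(b_i/K_i) = 26.39 / 541.7 = 0.04872 m/day.
Q = K_eq · A · (Δh/L) = 0.04872 × 2390 × (17.6/26.39) = 77.65 m³/day.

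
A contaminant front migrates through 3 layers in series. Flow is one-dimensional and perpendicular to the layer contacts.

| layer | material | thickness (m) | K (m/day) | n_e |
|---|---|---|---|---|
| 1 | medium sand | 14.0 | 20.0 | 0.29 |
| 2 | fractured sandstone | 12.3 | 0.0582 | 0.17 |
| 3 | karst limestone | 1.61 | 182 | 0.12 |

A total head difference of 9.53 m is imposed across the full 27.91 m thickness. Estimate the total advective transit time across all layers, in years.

With flow normal to the layers, continuity requires the same specific discharge q through every layer.
Σ(b_i/K_i) = 14.0/20.0 + 12.3/0.0582 + 1.61/182 = 212.0 d.
q = Δh / Σ(b_i/K_i) = 9.53 / 212.0 = 0.04494 m/day.
In each layer the seepage velocity is v_i = q/n_i, so the layer transit time is t_i = b_i·n_i / q:
  layer 1 (medium sand): t_1 = 14.0 × 0.29 / 0.04494 = 90.34 d
  layer 2 (fractured sandstone): t_2 = 12.3 × 0.17 / 0.04494 = 46.53 d
  layer 3 (karst limestone): t_3 = 1.61 × 0.12 / 0.04494 = 4.299 d
Total t = Σ t_i = 141.2 days = 0.3865 years.

0.386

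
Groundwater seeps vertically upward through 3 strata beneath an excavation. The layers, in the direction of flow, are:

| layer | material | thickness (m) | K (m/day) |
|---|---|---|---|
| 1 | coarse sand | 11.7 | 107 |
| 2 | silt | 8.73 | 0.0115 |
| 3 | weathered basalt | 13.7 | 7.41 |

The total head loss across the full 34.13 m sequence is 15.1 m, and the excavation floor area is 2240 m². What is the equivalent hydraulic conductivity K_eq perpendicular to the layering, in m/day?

Flow is perpendicular to layering, so the layers act in series and the equivalent K is the thickness-weighted harmonic mean.
Total thickness L = 11.7 + 8.73 + 13.7 = 34.13 m.
Σ(b_i/K_i) = 11.7/107 + 8.73/0.0115 + 13.7/7.41 = 761.1 d.
K_eq = L / Σ(b_i/K_i) = 34.13 / 761.1 = 0.04484 m/day.

0.0448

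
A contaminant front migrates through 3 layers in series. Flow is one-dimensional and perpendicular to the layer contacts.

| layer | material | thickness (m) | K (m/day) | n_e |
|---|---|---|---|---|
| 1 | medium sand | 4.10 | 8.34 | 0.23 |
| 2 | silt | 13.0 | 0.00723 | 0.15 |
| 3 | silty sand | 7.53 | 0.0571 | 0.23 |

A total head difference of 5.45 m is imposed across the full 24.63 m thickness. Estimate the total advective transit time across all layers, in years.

With flow normal to the layers, continuity requires the same specific discharge q through every layer.
Σ(b_i/K_i) = 4.10/8.34 + 13.0/0.00723 + 7.53/0.0571 = 1930 d.
q = Δh / Σ(b_i/K_i) = 5.45 / 1930 = 0.002823 m/day.
In each layer the seepage velocity is v_i = q/n_i, so the layer transit time is t_i = b_i·n_i / q:
  layer 1 (medium sand): t_1 = 4.10 × 0.23 / 0.002823 = 334.0 d
  layer 2 (silt): t_2 = 13.0 × 0.15 / 0.002823 = 690.7 d
  layer 3 (silty sand): t_3 = 7.53 × 0.23 / 0.002823 = 613.5 d
Total t = Σ t_i = 1638 days = 4.485 years.

4.49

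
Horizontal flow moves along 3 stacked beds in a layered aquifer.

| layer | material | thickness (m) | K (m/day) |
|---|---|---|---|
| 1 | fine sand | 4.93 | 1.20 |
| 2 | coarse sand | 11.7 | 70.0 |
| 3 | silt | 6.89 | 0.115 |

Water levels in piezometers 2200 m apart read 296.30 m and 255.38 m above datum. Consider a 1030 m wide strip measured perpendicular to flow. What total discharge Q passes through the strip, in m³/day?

15800

Flow is parallel to layering, so each bed carries its own Darcy discharge and the transmissivities add.
Σ(K_i·b_i) = 1.20×4.93 + 70.0×11.7 + 0.115×6.89 = 825.7 m²/day.
Hydraulic gradient i = (296.30 − 255.38) / 2200 = 40.92 / 2200 = 0.01860.
Q = Σ(K_i·b_i) · W · i = 825.7 × 1030 × 0.01860 = 15819 m³/day.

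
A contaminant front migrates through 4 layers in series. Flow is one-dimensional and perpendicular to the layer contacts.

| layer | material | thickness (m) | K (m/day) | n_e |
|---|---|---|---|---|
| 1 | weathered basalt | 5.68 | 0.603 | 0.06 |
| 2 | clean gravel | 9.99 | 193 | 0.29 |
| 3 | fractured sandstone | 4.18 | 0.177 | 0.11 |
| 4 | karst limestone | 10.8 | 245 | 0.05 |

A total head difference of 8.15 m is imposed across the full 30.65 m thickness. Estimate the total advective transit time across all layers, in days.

With flow normal to the layers, continuity requires the same specific discharge q through every layer.
Σ(b_i/K_i) = 5.68/0.603 + 9.99/193 + 4.18/0.177 + 10.8/245 = 33.13 d.
q = Δh / Σ(b_i/K_i) = 8.15 / 33.13 = 0.2460 m/day.
In each layer the seepage velocity is v_i = q/n_i, so the layer transit time is t_i = b_i·n_i / q:
  layer 1 (weathered basalt): t_1 = 5.68 × 0.06 / 0.2460 = 1.385 d
  layer 2 (clean gravel): t_2 = 9.99 × 0.29 / 0.2460 = 11.78 d
  layer 3 (fractured sandstone): t_3 = 4.18 × 0.11 / 0.2460 = 1.869 d
  layer 4 (karst limestone): t_4 = 10.8 × 0.05 / 0.2460 = 2.195 d
Total t = Σ t_i = 17.23 days.

17.2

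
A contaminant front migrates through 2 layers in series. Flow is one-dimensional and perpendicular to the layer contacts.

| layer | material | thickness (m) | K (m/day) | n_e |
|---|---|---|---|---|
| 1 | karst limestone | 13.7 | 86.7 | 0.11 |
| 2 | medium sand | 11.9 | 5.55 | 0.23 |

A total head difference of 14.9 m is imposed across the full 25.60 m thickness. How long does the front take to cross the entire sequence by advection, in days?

0.656

With flow normal to the layers, continuity requires the same specific discharge q through every layer.
Σ(b_i/K_i) = 13.7/86.7 + 11.9/5.55 = 2.302 d.
q = Δh / Σ(b_i/K_i) = 14.9 / 2.302 = 6.472 m/day.
In each layer the seepage velocity is v_i = q/n_i, so the layer transit time is t_i = b_i·n_i / q:
  layer 1 (karst limestone): t_1 = 13.7 × 0.11 / 6.472 = 0.2328 d
  layer 2 (medium sand): t_2 = 11.9 × 0.23 / 6.472 = 0.4229 d
Total t = Σ t_i = 0.6557 days.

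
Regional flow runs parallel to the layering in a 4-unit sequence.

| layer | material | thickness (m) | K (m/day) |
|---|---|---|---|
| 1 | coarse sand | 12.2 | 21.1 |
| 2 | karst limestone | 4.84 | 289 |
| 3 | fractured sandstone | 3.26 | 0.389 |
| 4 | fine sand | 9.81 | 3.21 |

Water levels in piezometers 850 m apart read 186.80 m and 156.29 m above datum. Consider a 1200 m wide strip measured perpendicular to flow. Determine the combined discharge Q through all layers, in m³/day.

72700

Flow is parallel to layering, so each bed carries its own Darcy discharge and the transmissivities add.
Σ(K_i·b_i) = 21.1×12.2 + 289×4.84 + 0.389×3.26 + 3.21×9.81 = 1689 m²/day.
Hydraulic gradient i = (186.80 − 156.29) / 850 = 30.51 / 850 = 0.03589.
Q = Σ(K_i·b_i) · W · i = 1689 × 1200 × 0.03589 = 72748 m³/day.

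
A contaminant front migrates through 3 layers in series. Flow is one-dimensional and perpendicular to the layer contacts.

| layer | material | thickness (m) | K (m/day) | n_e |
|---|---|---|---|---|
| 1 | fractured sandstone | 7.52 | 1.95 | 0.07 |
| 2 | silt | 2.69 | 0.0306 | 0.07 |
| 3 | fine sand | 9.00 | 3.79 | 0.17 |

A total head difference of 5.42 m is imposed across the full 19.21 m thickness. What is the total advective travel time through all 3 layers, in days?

With flow normal to the layers, continuity requires the same specific discharge q through every layer.
Σ(b_i/K_i) = 7.52/1.95 + 2.69/0.0306 + 9.00/3.79 = 94.14 d.
q = Δh / Σ(b_i/K_i) = 5.42 / 94.14 = 0.05757 m/day.
In each layer the seepage velocity is v_i = q/n_i, so the layer transit time is t_i = b_i·n_i / q:
  layer 1 (fractured sandstone): t_1 = 7.52 × 0.07 / 0.05757 = 9.143 d
  layer 2 (silt): t_2 = 2.69 × 0.07 / 0.05757 = 3.271 d
  layer 3 (fine sand): t_3 = 9.00 × 0.17 / 0.05757 = 26.57 d
Total t = Σ t_i = 38.99 days.

39.0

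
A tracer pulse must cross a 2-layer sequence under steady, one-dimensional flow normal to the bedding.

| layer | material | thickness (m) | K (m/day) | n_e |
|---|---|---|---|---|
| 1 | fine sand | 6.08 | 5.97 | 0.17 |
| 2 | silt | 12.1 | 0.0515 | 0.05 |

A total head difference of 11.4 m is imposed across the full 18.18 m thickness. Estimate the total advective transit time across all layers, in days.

33.9

With flow normal to the layers, continuity requires the same specific discharge q through every layer.
Σ(b_i/K_i) = 6.08/5.97 + 12.1/0.0515 = 236.0 d.
q = Δh / Σ(b_i/K_i) = 11.4 / 236.0 = 0.04831 m/day.
In each layer the seepage velocity is v_i = q/n_i, so the layer transit time is t_i = b_i·n_i / q:
  layer 1 (fine sand): t_1 = 6.08 × 0.17 / 0.04831 = 21.39 d
  layer 2 (silt): t_2 = 12.1 × 0.05 / 0.04831 = 12.52 d
Total t = Σ t_i = 33.92 days.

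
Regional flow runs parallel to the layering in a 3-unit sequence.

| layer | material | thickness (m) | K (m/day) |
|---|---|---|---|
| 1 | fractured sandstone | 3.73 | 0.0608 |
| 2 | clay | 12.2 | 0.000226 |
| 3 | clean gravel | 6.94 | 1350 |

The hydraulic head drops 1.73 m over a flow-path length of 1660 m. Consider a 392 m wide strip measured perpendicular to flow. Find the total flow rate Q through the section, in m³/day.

3830

Flow is parallel to layering, so each bed carries its own Darcy discharge and the transmissivities add.
Σ(K_i·b_i) = 0.0608×3.73 + 0.000226×12.2 + 1350×6.94 = 9369 m²/day.
Hydraulic gradient i = Δh / L = 1.73 / 1660 = 0.001042.
Q = Σ(K_i·b_i) · W · i = 9369 × 392 × 0.001042 = 3828 m³/day.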